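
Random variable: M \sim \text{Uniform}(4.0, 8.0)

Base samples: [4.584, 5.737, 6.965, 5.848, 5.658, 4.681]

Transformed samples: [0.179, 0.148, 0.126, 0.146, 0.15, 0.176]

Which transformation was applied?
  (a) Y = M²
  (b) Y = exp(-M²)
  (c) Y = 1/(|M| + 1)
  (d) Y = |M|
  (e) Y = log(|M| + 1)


Checking option (c) Y = 1/(|M| + 1):
  M = 4.584 -> Y = 0.179 ✓
  M = 5.737 -> Y = 0.148 ✓
  M = 6.965 -> Y = 0.126 ✓
All samples match this transformation.

(c) 1/(|M| + 1)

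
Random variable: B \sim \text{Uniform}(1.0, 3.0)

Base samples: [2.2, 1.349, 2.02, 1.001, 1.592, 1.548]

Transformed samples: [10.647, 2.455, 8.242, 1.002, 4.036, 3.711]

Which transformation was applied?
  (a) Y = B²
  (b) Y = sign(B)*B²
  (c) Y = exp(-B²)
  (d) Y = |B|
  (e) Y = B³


Checking option (e) Y = B³:
  B = 2.2 -> Y = 10.647 ✓
  B = 1.349 -> Y = 2.455 ✓
  B = 2.02 -> Y = 8.242 ✓
All samples match this transformation.

(e) B³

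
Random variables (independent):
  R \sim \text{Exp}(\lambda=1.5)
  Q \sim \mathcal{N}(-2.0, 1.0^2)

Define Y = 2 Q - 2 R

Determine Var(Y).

For independent RVs: Var(aX + bY) = a²Var(X) + b²Var(Y)
Var(R) = 0.44444444
Var(Q) = 1
Var(Y) = (-2)²*0.44444444 + 2²*1
= 4*0.44444444 + 4*1 = 5.7777778

5.7777778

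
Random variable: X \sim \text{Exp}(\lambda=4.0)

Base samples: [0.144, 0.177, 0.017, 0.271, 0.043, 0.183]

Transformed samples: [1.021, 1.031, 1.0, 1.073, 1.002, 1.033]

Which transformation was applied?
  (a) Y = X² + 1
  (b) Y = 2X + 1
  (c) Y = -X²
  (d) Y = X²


Checking option (a) Y = X² + 1:
  X = 0.144 -> Y = 1.021 ✓
  X = 0.177 -> Y = 1.031 ✓
  X = 0.017 -> Y = 1.0 ✓
All samples match this transformation.

(a) X² + 1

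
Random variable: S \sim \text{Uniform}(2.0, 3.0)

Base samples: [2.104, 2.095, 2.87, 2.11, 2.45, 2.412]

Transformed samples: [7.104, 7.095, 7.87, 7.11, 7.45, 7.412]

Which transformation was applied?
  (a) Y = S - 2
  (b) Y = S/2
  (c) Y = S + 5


Checking option (c) Y = S + 5:
  S = 2.104 -> Y = 7.104 ✓
  S = 2.095 -> Y = 7.095 ✓
  S = 2.87 -> Y = 7.87 ✓
All samples match this transformation.

(c) S + 5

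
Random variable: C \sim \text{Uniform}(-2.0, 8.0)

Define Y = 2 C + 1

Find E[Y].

For Y = 2C + 1:
E[Y] = 2 * E[C] + 1
E[C] = (-2 + 8)/2 = 3
E[Y] = 2 * 3 + 1 = 7

7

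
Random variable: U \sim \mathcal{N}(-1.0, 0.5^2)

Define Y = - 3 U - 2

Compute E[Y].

For Y = -3U - 2:
E[Y] = -3 * E[U] - 2
E[U] = -1.0 = -1
E[Y] = -3 * (-1) - 2 = 1

1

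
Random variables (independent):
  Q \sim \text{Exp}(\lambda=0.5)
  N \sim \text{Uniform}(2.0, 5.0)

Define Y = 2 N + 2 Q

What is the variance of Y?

For independent RVs: Var(aX + bY) = a²Var(X) + b²Var(Y)
Var(Q) = 4
Var(N) = 0.75
Var(Y) = 2²*4 + 2²*0.75
= 4*4 + 4*0.75 = 19

19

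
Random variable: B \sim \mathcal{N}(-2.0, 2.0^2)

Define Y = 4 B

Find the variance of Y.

For Y = aB + b: Var(Y) = a² * Var(B)
Var(B) = 2.0^2 = 4
Var(Y) = 4² * 4 = 16 * 4 = 64

64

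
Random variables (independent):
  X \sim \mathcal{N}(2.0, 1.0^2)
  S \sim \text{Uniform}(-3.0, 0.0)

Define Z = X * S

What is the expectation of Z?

For independent RVs: E[XY] = E[X]*E[Y]
E[X] = 2
E[S] = -1.5
E[Z] = 2 * (-1.5) = -3

-3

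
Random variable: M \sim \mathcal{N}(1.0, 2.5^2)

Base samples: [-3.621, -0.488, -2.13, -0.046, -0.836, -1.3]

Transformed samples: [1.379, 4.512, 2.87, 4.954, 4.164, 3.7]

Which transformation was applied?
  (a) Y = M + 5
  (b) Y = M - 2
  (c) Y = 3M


Checking option (a) Y = M + 5:
  M = -3.621 -> Y = 1.379 ✓
  M = -0.488 -> Y = 4.512 ✓
  M = -2.13 -> Y = 2.87 ✓
All samples match this transformation.

(a) M + 5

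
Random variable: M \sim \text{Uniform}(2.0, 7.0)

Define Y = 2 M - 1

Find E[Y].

For Y = 2M - 1:
E[Y] = 2 * E[M] - 1
E[M] = (2 + 7)/2 = 4.5
E[Y] = 2 * 4.5 - 1 = 8

8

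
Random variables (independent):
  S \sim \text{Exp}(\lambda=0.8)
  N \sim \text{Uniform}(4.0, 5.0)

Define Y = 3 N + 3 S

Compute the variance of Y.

For independent RVs: Var(aX + bY) = a²Var(X) + b²Var(Y)
Var(S) = 1.5625
Var(N) = 0.083333333
Var(Y) = 3²*1.5625 + 3²*0.083333333
= 9*1.5625 + 9*0.083333333 = 14.8125

14.8125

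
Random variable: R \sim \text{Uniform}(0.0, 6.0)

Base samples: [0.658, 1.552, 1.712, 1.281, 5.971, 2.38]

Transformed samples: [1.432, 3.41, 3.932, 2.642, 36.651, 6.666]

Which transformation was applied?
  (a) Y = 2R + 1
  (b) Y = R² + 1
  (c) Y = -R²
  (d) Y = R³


Checking option (b) Y = R² + 1:
  R = 0.658 -> Y = 1.432 ✓
  R = 1.552 -> Y = 3.41 ✓
  R = 1.712 -> Y = 3.932 ✓
All samples match this transformation.

(b) R² + 1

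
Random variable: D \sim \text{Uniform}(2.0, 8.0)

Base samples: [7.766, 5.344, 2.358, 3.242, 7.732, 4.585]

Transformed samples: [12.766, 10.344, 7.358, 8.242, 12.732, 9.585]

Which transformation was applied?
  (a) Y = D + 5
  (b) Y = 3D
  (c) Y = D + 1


Checking option (a) Y = D + 5:
  D = 7.766 -> Y = 12.766 ✓
  D = 5.344 -> Y = 10.344 ✓
  D = 2.358 -> Y = 7.358 ✓
All samples match this transformation.

(a) D + 5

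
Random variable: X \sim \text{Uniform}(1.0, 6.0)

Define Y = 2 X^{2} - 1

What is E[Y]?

E[Y] = 2*E[X²] - 1
E[X] = 3.5
E[X²] = Var(X) + (E[X])² = 2.0833333 + 12.25 = 14.333333
E[Y] = 2*14.333333 - 1 = 27.666667

27.666667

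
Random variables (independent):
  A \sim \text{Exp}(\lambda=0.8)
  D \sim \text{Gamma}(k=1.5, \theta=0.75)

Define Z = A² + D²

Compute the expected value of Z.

E[Z] = E[A²] + E[D²]
E[A²] = Var(A) + E[A]² = 1.5625 + 1.5625 = 3.125
E[D²] = Var(D) + E[D]² = 0.84375 + 1.265625 = 2.109375
E[Z] = 3.125 + 2.109375 = 5.234375

5.234375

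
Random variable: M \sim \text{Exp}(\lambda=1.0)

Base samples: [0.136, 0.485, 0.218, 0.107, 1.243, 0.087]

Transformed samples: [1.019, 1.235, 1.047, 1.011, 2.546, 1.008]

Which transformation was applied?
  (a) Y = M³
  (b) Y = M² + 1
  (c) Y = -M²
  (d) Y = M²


Checking option (b) Y = M² + 1:
  M = 0.136 -> Y = 1.019 ✓
  M = 0.485 -> Y = 1.235 ✓
  M = 0.218 -> Y = 1.047 ✓
All samples match this transformation.

(b) M² + 1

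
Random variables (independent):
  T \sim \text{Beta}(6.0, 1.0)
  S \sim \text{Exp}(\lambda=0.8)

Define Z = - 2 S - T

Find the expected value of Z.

E[Z] = -1*E[T] - 2*E[S]
E[T] = 0.85714286
E[S] = 1.25
E[Z] = -1*0.85714286 - 2*1.25 = -3.3571429

-3.3571429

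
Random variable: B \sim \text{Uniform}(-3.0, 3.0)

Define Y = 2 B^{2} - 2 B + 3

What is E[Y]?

E[Y] = 2*E[B²] - 2*E[B] + 3
E[B] = 0
E[B²] = Var(B) + (E[B])² = 3 + 0 = 3
E[Y] = 2*3 - 2*0 + 3 = 9

9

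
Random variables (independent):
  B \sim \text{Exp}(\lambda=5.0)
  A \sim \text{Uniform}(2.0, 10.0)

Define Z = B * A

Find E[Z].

For independent RVs: E[XY] = E[X]*E[Y]
E[B] = 0.2
E[A] = 6
E[Z] = 0.2 * 6 = 1.2

1.2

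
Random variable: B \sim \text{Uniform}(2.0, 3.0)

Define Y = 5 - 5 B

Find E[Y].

For Y = -5B + 5:
E[Y] = -5 * E[B] + 5
E[B] = (2 + 3)/2 = 2.5
E[Y] = -5 * 2.5 + 5 = -7.5

-7.5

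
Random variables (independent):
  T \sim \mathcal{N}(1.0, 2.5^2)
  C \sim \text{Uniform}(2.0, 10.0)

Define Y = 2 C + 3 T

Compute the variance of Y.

For independent RVs: Var(aX + bY) = a²Var(X) + b²Var(Y)
Var(T) = 6.25
Var(C) = 5.3333333
Var(Y) = 3²*6.25 + 2²*5.3333333
= 9*6.25 + 4*5.3333333 = 77.583333

77.583333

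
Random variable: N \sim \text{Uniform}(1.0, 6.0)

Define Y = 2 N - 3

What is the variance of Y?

For Y = aN + b: Var(Y) = a² * Var(N)
Var(N) = (6 - 1)^2/12 = 2.0833333
Var(Y) = 2² * 2.0833333 = 4 * 2.0833333 = 8.3333333

8.3333333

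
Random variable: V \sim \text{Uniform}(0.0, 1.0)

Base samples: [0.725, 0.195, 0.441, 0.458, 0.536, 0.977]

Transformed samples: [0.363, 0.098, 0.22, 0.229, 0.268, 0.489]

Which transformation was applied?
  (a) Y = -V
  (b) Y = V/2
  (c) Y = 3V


Checking option (b) Y = V/2:
  V = 0.725 -> Y = 0.363 ✓
  V = 0.195 -> Y = 0.098 ✓
  V = 0.441 -> Y = 0.22 ✓
All samples match this transformation.

(b) V/2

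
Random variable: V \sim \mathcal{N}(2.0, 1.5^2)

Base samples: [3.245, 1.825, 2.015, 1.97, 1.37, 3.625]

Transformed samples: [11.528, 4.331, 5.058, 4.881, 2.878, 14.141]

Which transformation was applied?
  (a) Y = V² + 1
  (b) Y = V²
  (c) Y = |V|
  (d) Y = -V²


Checking option (a) Y = V² + 1:
  V = 3.245 -> Y = 11.528 ✓
  V = 1.825 -> Y = 4.331 ✓
  V = 2.015 -> Y = 5.058 ✓
All samples match this transformation.

(a) V² + 1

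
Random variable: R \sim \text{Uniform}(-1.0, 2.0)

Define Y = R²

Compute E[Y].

Using E[X²] = Var(X) + (E[X])²:
E[R] = 0.5
Var(R) = (2 + 1)^2/12 = 0.75
E[R²] = 0.75 + 0.5² = 0.75 + 0.25 = 1

1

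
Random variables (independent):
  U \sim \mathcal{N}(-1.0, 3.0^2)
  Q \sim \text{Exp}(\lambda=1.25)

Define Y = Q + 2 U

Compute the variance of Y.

For independent RVs: Var(aX + bY) = a²Var(X) + b²Var(Y)
Var(U) = 9
Var(Q) = 0.64
Var(Y) = 2²*9 + 1²*0.64
= 4*9 + 1*0.64 = 36.64

36.64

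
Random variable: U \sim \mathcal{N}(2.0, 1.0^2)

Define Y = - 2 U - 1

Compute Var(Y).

For Y = aU + b: Var(Y) = a² * Var(U)
Var(U) = 1.0^2 = 1
Var(Y) = (-2)² * 1 = 4 * 1 = 4

4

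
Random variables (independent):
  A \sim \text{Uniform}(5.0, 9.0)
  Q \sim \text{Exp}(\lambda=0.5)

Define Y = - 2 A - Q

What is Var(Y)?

For independent RVs: Var(aX + bY) = a²Var(X) + b²Var(Y)
Var(A) = 1.3333333
Var(Q) = 4
Var(Y) = (-2)²*1.3333333 + (-1)²*4
= 4*1.3333333 + 1*4 = 9.3333333

9.3333333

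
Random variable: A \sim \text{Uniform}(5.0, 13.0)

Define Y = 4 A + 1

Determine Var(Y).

For Y = aA + b: Var(Y) = a² * Var(A)
Var(A) = (13 - 5)^2/12 = 5.3333333
Var(Y) = 4² * 5.3333333 = 16 * 5.3333333 = 85.333333

85.333333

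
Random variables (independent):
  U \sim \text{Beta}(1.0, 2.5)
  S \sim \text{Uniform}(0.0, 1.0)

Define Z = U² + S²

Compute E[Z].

E[Z] = E[U²] + E[S²]
E[U²] = Var(U) + E[U]² = 0.045351474 + 0.081632653 = 0.12698413
E[S²] = Var(S) + E[S]² = 0.083333333 + 0.25 = 0.33333333
E[Z] = 0.12698413 + 0.33333333 = 0.46031746

0.46031746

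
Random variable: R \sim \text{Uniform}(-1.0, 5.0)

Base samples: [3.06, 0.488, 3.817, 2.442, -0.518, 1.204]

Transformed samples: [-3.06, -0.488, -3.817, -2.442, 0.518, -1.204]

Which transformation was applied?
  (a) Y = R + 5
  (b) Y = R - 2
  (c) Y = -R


Checking option (c) Y = -R:
  R = 3.06 -> Y = -3.06 ✓
  R = 0.488 -> Y = -0.488 ✓
  R = 3.817 -> Y = -3.817 ✓
All samples match this transformation.

(c) -R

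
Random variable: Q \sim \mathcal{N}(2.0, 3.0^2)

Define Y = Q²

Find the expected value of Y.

Using E[X²] = Var(X) + (E[X])²:
E[Q] = 2
Var(Q) = 3.0^2 = 9
E[Q²] = 9 + 2² = 9 + 4 = 13

13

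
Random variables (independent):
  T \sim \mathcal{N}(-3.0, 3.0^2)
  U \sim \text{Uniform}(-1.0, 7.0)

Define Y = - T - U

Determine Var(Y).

For independent RVs: Var(aX + bY) = a²Var(X) + b²Var(Y)
Var(T) = 9
Var(U) = 5.3333333
Var(Y) = (-1)²*9 + (-1)²*5.3333333
= 1*9 + 1*5.3333333 = 14.333333

14.333333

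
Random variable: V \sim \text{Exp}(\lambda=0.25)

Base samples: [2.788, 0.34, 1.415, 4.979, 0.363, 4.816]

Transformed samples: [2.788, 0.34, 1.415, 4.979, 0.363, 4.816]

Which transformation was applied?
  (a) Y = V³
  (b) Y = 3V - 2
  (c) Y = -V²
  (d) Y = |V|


Checking option (d) Y = |V|:
  V = 2.788 -> Y = 2.788 ✓
  V = 0.34 -> Y = 0.34 ✓
  V = 1.415 -> Y = 1.415 ✓
All samples match this transformation.

(d) |V|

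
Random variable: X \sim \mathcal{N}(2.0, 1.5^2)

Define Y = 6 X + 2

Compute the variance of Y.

For Y = aX + b: Var(Y) = a² * Var(X)
Var(X) = 1.5^2 = 2.25
Var(Y) = 6² * 2.25 = 36 * 2.25 = 81

81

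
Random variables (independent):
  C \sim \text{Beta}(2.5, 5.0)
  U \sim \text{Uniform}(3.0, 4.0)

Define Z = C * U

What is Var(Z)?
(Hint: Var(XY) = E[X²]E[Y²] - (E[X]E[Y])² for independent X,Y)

Var(XY) = E[X²]E[Y²] - (E[X]E[Y])²
E[C] = 0.33333333, Var(C) = 0.026143791
E[U] = 3.5, Var(U) = 0.083333333
E[C²] = 0.026143791 + 0.33333333² = 0.1372549
E[U²] = 0.083333333 + 3.5² = 12.333333
Var(Z) = 0.1372549*12.333333 - (0.33333333*3.5)²
= 1.6928105 - 1.3611111 = 0.33169935

0.33169935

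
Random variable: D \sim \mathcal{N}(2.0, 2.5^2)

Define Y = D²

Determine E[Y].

E[D²] = Var(D) + (E[D])² = 6.25 + 4 = 10.25

10.25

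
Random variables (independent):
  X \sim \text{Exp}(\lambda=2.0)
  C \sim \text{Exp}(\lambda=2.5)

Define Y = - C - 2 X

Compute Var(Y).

For independent RVs: Var(aX + bY) = a²Var(X) + b²Var(Y)
Var(X) = 0.25
Var(C) = 0.16
Var(Y) = (-2)²*0.25 + (-1)²*0.16
= 4*0.25 + 1*0.16 = 1.16

1.16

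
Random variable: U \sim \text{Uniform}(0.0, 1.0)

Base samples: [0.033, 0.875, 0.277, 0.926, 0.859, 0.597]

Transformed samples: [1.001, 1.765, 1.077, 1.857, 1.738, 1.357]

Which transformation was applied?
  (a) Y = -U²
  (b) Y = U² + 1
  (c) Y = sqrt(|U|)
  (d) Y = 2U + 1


Checking option (b) Y = U² + 1:
  U = 0.033 -> Y = 1.001 ✓
  U = 0.875 -> Y = 1.765 ✓
  U = 0.277 -> Y = 1.077 ✓
All samples match this transformation.

(b) U² + 1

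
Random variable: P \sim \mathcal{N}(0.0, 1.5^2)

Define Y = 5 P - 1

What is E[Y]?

For Y = 5P - 1:
E[Y] = 5 * E[P] - 1
E[P] = 0.0 = 0
E[Y] = 5 * 0 - 1 = -1

-1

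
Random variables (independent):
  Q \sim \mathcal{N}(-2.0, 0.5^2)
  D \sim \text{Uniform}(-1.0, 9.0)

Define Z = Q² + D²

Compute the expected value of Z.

E[Z] = E[Q²] + E[D²]
E[Q²] = Var(Q) + E[Q]² = 0.25 + 4 = 4.25
E[D²] = Var(D) + E[D]² = 8.3333333 + 16 = 24.333333
E[Z] = 4.25 + 24.333333 = 28.583333

28.583333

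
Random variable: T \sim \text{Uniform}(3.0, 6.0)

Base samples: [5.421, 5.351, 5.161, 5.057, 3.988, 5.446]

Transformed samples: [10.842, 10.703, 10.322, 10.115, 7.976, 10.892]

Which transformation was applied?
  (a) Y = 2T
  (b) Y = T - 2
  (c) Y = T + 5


Checking option (a) Y = 2T:
  T = 5.421 -> Y = 10.842 ✓
  T = 5.351 -> Y = 10.703 ✓
  T = 5.161 -> Y = 10.322 ✓
All samples match this transformation.

(a) 2T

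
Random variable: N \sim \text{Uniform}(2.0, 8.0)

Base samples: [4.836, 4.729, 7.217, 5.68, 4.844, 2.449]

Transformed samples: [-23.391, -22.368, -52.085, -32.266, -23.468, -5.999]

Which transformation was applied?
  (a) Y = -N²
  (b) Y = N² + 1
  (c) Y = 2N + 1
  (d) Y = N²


Checking option (a) Y = -N²:
  N = 4.836 -> Y = -23.391 ✓
  N = 4.729 -> Y = -22.368 ✓
  N = 7.217 -> Y = -52.085 ✓
All samples match this transformation.

(a) -N²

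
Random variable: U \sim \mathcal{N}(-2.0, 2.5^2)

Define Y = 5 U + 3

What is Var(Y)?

For Y = aU + b: Var(Y) = a² * Var(U)
Var(U) = 2.5^2 = 6.25
Var(Y) = 5² * 6.25 = 25 * 6.25 = 156.25

156.25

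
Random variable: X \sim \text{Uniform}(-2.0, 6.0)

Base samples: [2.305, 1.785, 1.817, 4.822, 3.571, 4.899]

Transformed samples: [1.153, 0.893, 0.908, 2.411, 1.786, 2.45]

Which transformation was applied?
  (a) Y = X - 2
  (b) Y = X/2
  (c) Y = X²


Checking option (b) Y = X/2:
  X = 2.305 -> Y = 1.153 ✓
  X = 1.785 -> Y = 0.893 ✓
  X = 1.817 -> Y = 0.908 ✓
All samples match this transformation.

(b) X/2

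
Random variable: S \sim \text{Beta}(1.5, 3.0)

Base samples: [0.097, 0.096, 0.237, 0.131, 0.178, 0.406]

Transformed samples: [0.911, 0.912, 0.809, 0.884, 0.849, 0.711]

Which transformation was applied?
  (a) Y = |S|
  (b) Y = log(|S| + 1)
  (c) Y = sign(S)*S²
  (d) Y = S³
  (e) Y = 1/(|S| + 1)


Checking option (e) Y = 1/(|S| + 1):
  S = 0.097 -> Y = 0.911 ✓
  S = 0.096 -> Y = 0.912 ✓
  S = 0.237 -> Y = 0.809 ✓
All samples match this transformation.

(e) 1/(|S| + 1)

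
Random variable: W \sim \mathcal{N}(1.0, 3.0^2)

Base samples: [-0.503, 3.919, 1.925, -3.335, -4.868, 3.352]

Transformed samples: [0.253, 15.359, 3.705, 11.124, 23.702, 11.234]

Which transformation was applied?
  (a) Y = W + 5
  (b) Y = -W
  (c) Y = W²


Checking option (c) Y = W²:
  W = -0.503 -> Y = 0.253 ✓
  W = 3.919 -> Y = 15.359 ✓
  W = 1.925 -> Y = 3.705 ✓
All samples match this transformation.

(c) W²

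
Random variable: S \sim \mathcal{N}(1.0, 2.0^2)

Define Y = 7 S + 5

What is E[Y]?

For Y = 7S + 5:
E[Y] = 7 * E[S] + 5
E[S] = 1.0 = 1
E[Y] = 7 * 1 + 5 = 12

12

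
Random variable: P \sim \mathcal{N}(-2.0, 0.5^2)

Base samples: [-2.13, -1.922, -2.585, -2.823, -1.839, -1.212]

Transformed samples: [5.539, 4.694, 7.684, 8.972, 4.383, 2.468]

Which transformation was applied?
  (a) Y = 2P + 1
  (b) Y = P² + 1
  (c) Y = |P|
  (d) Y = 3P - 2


Checking option (b) Y = P² + 1:
  P = -2.13 -> Y = 5.539 ✓
  P = -1.922 -> Y = 4.694 ✓
  P = -2.585 -> Y = 7.684 ✓
All samples match this transformation.

(b) P² + 1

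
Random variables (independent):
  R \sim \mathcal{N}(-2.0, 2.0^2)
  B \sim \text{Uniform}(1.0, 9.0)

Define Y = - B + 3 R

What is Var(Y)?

For independent RVs: Var(aX + bY) = a²Var(X) + b²Var(Y)
Var(R) = 4
Var(B) = 5.3333333
Var(Y) = 3²*4 + (-1)²*5.3333333
= 9*4 + 1*5.3333333 = 41.333333

41.333333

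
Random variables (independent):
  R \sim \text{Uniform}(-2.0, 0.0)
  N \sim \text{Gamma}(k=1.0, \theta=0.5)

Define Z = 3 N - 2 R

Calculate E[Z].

E[Z] = -2*E[R] + 3*E[N]
E[R] = -1
E[N] = 0.5
E[Z] = -2*(-1) + 3*0.5 = 3.5

3.5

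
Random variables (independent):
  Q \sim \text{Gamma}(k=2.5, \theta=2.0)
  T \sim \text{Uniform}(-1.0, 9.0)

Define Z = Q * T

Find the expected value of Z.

For independent RVs: E[XY] = E[X]*E[Y]
E[Q] = 5
E[T] = 4
E[Z] = 5 * 4 = 20

20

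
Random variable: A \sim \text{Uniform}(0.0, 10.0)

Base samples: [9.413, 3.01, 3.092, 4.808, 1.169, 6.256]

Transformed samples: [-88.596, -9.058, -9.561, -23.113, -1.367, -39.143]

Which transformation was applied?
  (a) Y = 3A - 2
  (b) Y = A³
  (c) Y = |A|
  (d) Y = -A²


Checking option (d) Y = -A²:
  A = 9.413 -> Y = -88.596 ✓
  A = 3.01 -> Y = -9.058 ✓
  A = 3.092 -> Y = -9.561 ✓
All samples match this transformation.

(d) -A²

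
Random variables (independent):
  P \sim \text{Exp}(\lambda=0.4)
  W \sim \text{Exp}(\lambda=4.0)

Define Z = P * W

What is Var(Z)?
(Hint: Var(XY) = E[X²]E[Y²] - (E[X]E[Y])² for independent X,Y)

Var(XY) = E[X²]E[Y²] - (E[X]E[Y])²
E[P] = 2.5, Var(P) = 6.25
E[W] = 0.25, Var(W) = 0.0625
E[P²] = 6.25 + 2.5² = 12.5
E[W²] = 0.0625 + 0.25² = 0.125
Var(Z) = 12.5*0.125 - (2.5*0.25)²
= 1.5625 - 0.390625 = 1.171875

1.171875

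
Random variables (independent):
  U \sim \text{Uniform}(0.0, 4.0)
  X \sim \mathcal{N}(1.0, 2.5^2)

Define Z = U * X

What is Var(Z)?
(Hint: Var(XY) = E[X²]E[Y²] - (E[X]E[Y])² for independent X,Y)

Var(XY) = E[X²]E[Y²] - (E[X]E[Y])²
E[U] = 2, Var(U) = 1.3333333
E[X] = 1, Var(X) = 6.25
E[U²] = 1.3333333 + 2² = 5.3333333
E[X²] = 6.25 + 1² = 7.25
Var(Z) = 5.3333333*7.25 - (2*1)²
= 38.666667 - 4 = 34.666667

34.666667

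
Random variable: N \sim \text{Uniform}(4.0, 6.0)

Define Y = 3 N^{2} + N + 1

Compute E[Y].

E[Y] = 3*E[N²] + 1*E[N] + 1
E[N] = 5
E[N²] = Var(N) + (E[N])² = 0.33333333 + 25 = 25.333333
E[Y] = 3*25.333333 + 1*5 + 1 = 82

82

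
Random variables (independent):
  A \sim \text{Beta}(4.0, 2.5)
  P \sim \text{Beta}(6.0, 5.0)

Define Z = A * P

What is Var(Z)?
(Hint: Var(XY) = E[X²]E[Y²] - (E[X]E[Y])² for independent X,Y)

Var(XY) = E[X²]E[Y²] - (E[X]E[Y])²
E[A] = 0.61538462, Var(A) = 0.031558185
E[P] = 0.54545455, Var(P) = 0.020661157
E[A²] = 0.031558185 + 0.61538462² = 0.41025641
E[P²] = 0.020661157 + 0.54545455² = 0.31818182
Var(Z) = 0.41025641*0.31818182 - (0.61538462*0.54545455)²
= 0.13053613 - 0.11267055 = 0.017865584

0.017865584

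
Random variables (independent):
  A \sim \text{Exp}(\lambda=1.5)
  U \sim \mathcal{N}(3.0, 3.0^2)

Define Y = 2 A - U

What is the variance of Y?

For independent RVs: Var(aX + bY) = a²Var(X) + b²Var(Y)
Var(A) = 0.44444444
Var(U) = 9
Var(Y) = 2²*0.44444444 + (-1)²*9
= 4*0.44444444 + 1*9 = 10.777778

10.777778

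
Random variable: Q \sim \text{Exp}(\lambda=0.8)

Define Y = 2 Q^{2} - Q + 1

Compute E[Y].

E[Y] = 2*E[Q²] - 1*E[Q] + 1
E[Q] = 1.25
E[Q²] = Var(Q) + (E[Q])² = 1.5625 + 1.5625 = 3.125
E[Y] = 2*3.125 - 1*1.25 + 1 = 6

6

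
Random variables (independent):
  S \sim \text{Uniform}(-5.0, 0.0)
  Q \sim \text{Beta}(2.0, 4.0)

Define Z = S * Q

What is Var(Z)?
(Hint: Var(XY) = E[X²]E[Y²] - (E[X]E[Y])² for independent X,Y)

Var(XY) = E[X²]E[Y²] - (E[X]E[Y])²
E[S] = -2.5, Var(S) = 2.0833333
E[Q] = 0.33333333, Var(Q) = 0.031746032
E[S²] = 2.0833333 + (-2.5)² = 8.3333333
E[Q²] = 0.031746032 + 0.33333333² = 0.14285714
Var(Z) = 8.3333333*0.14285714 - (-2.5*0.33333333)²
= 1.1904762 - 0.69444444 = 0.49603175

0.49603175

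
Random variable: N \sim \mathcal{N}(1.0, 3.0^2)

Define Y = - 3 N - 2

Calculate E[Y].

For Y = -3N - 2:
E[Y] = -3 * E[N] - 2
E[N] = 1.0 = 1
E[Y] = -3 * 1 - 2 = -5

-5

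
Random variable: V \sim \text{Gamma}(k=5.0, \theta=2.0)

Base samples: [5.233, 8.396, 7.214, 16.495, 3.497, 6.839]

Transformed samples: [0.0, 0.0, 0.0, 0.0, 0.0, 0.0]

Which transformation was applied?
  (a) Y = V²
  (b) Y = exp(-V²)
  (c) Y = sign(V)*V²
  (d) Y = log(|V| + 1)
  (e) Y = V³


Checking option (b) Y = exp(-V²):
  V = 5.233 -> Y = 0.0 ✓
  V = 8.396 -> Y = 0.0 ✓
  V = 7.214 -> Y = 0.0 ✓
All samples match this transformation.

(b) exp(-V²)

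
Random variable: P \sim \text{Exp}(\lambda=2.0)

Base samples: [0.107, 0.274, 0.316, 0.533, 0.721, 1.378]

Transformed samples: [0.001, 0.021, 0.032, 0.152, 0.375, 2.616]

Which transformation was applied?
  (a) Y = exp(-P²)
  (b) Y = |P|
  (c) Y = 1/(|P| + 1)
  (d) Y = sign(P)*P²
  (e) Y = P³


Checking option (e) Y = P³:
  P = 0.107 -> Y = 0.001 ✓
  P = 0.274 -> Y = 0.021 ✓
  P = 0.316 -> Y = 0.032 ✓
All samples match this transformation.

(e) P³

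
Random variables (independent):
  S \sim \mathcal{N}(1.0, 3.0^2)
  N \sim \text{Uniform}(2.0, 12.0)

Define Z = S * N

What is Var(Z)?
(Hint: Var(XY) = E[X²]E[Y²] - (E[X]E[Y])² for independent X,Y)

Var(XY) = E[X²]E[Y²] - (E[X]E[Y])²
E[S] = 1, Var(S) = 9
E[N] = 7, Var(N) = 8.3333333
E[S²] = 9 + 1² = 10
E[N²] = 8.3333333 + 7² = 57.333333
Var(Z) = 10*57.333333 - (1*7)²
= 573.33333 - 49 = 524.33333

524.33333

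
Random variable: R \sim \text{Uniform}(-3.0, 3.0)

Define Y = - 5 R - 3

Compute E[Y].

For Y = -5R - 3:
E[Y] = -5 * E[R] - 3
E[R] = (-3 + 3)/2 = 0
E[Y] = -5 * 0 - 3 = -3

-3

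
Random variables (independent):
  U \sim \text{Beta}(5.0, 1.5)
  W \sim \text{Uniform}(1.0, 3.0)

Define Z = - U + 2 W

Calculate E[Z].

E[Z] = -1*E[U] + 2*E[W]
E[U] = 0.76923077
E[W] = 2
E[Z] = -1*0.76923077 + 2*2 = 3.2307692

3.2307692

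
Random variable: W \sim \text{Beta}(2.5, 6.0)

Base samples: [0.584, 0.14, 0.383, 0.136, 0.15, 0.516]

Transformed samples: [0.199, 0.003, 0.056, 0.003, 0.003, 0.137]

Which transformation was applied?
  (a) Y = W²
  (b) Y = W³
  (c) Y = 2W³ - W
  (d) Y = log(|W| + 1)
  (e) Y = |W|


Checking option (b) Y = W³:
  W = 0.584 -> Y = 0.199 ✓
  W = 0.14 -> Y = 0.003 ✓
  W = 0.383 -> Y = 0.056 ✓
All samples match this transformation.

(b) W³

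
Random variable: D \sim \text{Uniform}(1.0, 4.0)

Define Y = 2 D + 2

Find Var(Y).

For Y = aD + b: Var(Y) = a² * Var(D)
Var(D) = (4 - 1)^2/12 = 0.75
Var(Y) = 2² * 0.75 = 4 * 0.75 = 3

3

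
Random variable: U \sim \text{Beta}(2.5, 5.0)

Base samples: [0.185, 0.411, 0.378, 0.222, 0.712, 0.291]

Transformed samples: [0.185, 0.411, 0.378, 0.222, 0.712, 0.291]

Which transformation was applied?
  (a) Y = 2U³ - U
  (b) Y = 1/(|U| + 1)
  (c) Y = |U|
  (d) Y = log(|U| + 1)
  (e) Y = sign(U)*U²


Checking option (c) Y = |U|:
  U = 0.185 -> Y = 0.185 ✓
  U = 0.411 -> Y = 0.411 ✓
  U = 0.378 -> Y = 0.378 ✓
All samples match this transformation.

(c) |U|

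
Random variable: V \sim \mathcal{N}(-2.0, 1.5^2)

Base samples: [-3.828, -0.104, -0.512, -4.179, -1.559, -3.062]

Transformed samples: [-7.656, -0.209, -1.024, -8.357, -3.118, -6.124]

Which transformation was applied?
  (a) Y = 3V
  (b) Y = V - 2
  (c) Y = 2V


Checking option (c) Y = 2V:
  V = -3.828 -> Y = -7.656 ✓
  V = -0.104 -> Y = -0.209 ✓
  V = -0.512 -> Y = -1.024 ✓
All samples match this transformation.

(c) 2V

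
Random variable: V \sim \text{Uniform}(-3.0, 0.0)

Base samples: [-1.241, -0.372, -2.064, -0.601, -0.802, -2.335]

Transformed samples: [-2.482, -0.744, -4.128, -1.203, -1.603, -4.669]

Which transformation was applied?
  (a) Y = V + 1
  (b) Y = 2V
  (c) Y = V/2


Checking option (b) Y = 2V:
  V = -1.241 -> Y = -2.482 ✓
  V = -0.372 -> Y = -0.744 ✓
  V = -2.064 -> Y = -4.128 ✓
All samples match this transformation.

(b) 2V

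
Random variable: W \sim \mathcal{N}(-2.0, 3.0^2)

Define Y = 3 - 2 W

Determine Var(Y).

For Y = aW + b: Var(Y) = a² * Var(W)
Var(W) = 3.0^2 = 9
Var(Y) = (-2)² * 9 = 4 * 9 = 36

36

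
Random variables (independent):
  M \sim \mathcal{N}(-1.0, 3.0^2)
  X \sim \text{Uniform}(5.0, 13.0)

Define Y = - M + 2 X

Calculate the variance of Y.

For independent RVs: Var(aX + bY) = a²Var(X) + b²Var(Y)
Var(M) = 9
Var(X) = 5.3333333
Var(Y) = (-1)²*9 + 2²*5.3333333
= 1*9 + 4*5.3333333 = 30.333333

30.333333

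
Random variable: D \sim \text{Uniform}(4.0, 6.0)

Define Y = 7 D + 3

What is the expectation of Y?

For Y = 7D + 3:
E[Y] = 7 * E[D] + 3
E[D] = (4 + 6)/2 = 5
E[Y] = 7 * 5 + 3 = 38

38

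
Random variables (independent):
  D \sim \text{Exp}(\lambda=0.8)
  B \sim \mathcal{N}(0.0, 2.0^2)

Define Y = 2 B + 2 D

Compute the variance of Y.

For independent RVs: Var(aX + bY) = a²Var(X) + b²Var(Y)
Var(D) = 1.5625
Var(B) = 4
Var(Y) = 2²*1.5625 + 2²*4
= 4*1.5625 + 4*4 = 22.25

22.25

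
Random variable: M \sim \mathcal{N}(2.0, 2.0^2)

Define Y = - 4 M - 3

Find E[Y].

For Y = -4M - 3:
E[Y] = -4 * E[M] - 3
E[M] = 2.0 = 2
E[Y] = -4 * 2 - 3 = -11

-11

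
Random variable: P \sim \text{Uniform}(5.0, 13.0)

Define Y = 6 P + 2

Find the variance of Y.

For Y = aP + b: Var(Y) = a² * Var(P)
Var(P) = (13 - 5)^2/12 = 5.3333333
Var(Y) = 6² * 5.3333333 = 36 * 5.3333333 = 192

192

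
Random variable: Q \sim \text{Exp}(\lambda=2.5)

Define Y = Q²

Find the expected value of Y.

Using E[X²] = Var(X) + (E[X])²:
E[Q] = 0.4
Var(Q) = 1/2.5^2 = 0.16
E[Q²] = 0.16 + 0.4² = 0.16 + 0.16 = 0.32

0.32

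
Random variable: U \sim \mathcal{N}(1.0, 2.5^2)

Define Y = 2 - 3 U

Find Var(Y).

For Y = aU + b: Var(Y) = a² * Var(U)
Var(U) = 2.5^2 = 6.25
Var(Y) = (-3)² * 6.25 = 9 * 6.25 = 56.25

56.25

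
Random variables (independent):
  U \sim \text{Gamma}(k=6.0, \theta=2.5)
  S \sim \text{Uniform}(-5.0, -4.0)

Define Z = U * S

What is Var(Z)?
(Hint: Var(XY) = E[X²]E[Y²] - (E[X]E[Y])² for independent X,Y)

Var(XY) = E[X²]E[Y²] - (E[X]E[Y])²
E[U] = 15, Var(U) = 37.5
E[S] = -4.5, Var(S) = 0.083333333
E[U²] = 37.5 + 15² = 262.5
E[S²] = 0.083333333 + (-4.5)² = 20.333333
Var(Z) = 262.5*20.333333 - (15*(-4.5))²
= 5337.5 - 4556.25 = 781.25

781.25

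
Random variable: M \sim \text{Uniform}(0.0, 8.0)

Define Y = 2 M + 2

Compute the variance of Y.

For Y = aM + b: Var(Y) = a² * Var(M)
Var(M) = (8 - 0)^2/12 = 5.3333333
Var(Y) = 2² * 5.3333333 = 4 * 5.3333333 = 21.333333

21.333333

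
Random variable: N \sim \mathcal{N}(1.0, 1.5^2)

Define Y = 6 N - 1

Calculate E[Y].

For Y = 6N - 1:
E[Y] = 6 * E[N] - 1
E[N] = 1.0 = 1
E[Y] = 6 * 1 - 1 = 5

5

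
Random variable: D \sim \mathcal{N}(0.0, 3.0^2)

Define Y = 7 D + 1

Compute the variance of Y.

For Y = aD + b: Var(Y) = a² * Var(D)
Var(D) = 3.0^2 = 9
Var(Y) = 7² * 9 = 49 * 9 = 441

441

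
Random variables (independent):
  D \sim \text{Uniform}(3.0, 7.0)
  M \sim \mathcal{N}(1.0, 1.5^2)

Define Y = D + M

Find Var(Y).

For independent RVs: Var(aX + bY) = a²Var(X) + b²Var(Y)
Var(D) = 1.3333333
Var(M) = 2.25
Var(Y) = 1²*1.3333333 + 1²*2.25
= 1*1.3333333 + 1*2.25 = 3.5833333

3.5833333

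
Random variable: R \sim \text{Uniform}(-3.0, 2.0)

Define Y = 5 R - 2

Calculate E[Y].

For Y = 5R - 2:
E[Y] = 5 * E[R] - 2
E[R] = (-3 + 2)/2 = -0.5
E[Y] = 5 * (-0.5) - 2 = -4.5

-4.5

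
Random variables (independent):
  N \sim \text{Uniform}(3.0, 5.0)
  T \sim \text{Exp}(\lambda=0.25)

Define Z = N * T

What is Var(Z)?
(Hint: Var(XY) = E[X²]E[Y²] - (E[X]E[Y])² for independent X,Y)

Var(XY) = E[X²]E[Y²] - (E[X]E[Y])²
E[N] = 4, Var(N) = 0.33333333
E[T] = 4, Var(T) = 16
E[N²] = 0.33333333 + 4² = 16.333333
E[T²] = 16 + 4² = 32
Var(Z) = 16.333333*32 - (4*4)²
= 522.66667 - 256 = 266.66667

266.66667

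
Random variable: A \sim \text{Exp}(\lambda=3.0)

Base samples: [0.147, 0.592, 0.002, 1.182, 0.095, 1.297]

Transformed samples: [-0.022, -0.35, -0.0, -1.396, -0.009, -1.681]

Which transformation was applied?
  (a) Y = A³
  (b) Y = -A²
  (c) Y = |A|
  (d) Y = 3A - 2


Checking option (b) Y = -A²:
  A = 0.147 -> Y = -0.022 ✓
  A = 0.592 -> Y = -0.35 ✓
  A = 0.002 -> Y = -0.0 ✓
All samples match this transformation.

(b) -A²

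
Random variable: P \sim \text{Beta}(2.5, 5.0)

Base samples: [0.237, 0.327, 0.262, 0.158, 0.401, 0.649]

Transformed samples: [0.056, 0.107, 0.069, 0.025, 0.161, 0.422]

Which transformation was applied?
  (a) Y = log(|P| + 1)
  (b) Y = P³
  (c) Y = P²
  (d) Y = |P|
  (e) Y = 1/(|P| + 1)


Checking option (c) Y = P²:
  P = 0.237 -> Y = 0.056 ✓
  P = 0.327 -> Y = 0.107 ✓
  P = 0.262 -> Y = 0.069 ✓
All samples match this transformation.

(c) P²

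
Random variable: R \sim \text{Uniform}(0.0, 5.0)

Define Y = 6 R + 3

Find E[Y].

For Y = 6R + 3:
E[Y] = 6 * E[R] + 3
E[R] = (0 + 5)/2 = 2.5
E[Y] = 6 * 2.5 + 3 = 18

18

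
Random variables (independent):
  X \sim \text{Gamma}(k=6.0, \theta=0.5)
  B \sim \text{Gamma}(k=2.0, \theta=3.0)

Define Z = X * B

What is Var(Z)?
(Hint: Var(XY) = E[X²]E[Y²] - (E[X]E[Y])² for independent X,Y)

Var(XY) = E[X²]E[Y²] - (E[X]E[Y])²
E[X] = 3, Var(X) = 1.5
E[B] = 6, Var(B) = 18
E[X²] = 1.5 + 3² = 10.5
E[B²] = 18 + 6² = 54
Var(Z) = 10.5*54 - (3*6)²
= 567 - 324 = 243

243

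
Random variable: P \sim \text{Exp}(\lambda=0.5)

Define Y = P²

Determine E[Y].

E[P²] = Var(P) + (E[P])² = 4 + 4 = 8

8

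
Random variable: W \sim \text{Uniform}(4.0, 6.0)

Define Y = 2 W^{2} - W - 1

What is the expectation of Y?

E[Y] = 2*E[W²] - 1*E[W] - 1
E[W] = 5
E[W²] = Var(W) + (E[W])² = 0.33333333 + 25 = 25.333333
E[Y] = 2*25.333333 - 1*5 - 1 = 44.666667

44.666667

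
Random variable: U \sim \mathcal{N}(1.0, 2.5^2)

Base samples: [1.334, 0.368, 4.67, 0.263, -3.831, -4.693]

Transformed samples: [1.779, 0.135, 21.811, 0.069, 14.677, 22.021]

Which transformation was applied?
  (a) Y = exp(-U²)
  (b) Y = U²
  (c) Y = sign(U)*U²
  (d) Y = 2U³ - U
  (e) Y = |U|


Checking option (b) Y = U²:
  U = 1.334 -> Y = 1.779 ✓
  U = 0.368 -> Y = 0.135 ✓
  U = 4.67 -> Y = 21.811 ✓
All samples match this transformation.

(b) U²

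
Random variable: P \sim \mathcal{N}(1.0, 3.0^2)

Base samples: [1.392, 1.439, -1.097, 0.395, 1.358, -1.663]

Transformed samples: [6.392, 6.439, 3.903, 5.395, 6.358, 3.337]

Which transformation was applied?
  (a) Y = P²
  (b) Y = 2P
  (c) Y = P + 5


Checking option (c) Y = P + 5:
  P = 1.392 -> Y = 6.392 ✓
  P = 1.439 -> Y = 6.439 ✓
  P = -1.097 -> Y = 3.903 ✓
All samples match this transformation.

(c) P + 5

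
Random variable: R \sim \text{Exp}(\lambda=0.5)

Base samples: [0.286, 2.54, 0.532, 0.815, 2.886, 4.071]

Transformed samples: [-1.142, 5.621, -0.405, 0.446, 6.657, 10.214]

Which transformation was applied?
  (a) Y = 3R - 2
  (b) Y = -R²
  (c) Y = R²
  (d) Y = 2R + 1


Checking option (a) Y = 3R - 2:
  R = 0.286 -> Y = -1.142 ✓
  R = 2.54 -> Y = 5.621 ✓
  R = 0.532 -> Y = -0.405 ✓
All samples match this transformation.

(a) 3R - 2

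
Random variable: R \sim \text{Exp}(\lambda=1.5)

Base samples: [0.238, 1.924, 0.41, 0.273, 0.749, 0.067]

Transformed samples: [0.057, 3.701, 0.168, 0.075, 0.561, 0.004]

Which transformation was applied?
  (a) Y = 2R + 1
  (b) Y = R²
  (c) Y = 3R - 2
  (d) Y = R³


Checking option (b) Y = R²:
  R = 0.238 -> Y = 0.057 ✓
  R = 1.924 -> Y = 3.701 ✓
  R = 0.41 -> Y = 0.168 ✓
All samples match this transformation.

(b) R²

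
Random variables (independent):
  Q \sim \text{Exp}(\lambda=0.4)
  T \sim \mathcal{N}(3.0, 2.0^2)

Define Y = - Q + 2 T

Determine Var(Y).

For independent RVs: Var(aX + bY) = a²Var(X) + b²Var(Y)
Var(Q) = 6.25
Var(T) = 4
Var(Y) = (-1)²*6.25 + 2²*4
= 1*6.25 + 4*4 = 22.25

22.25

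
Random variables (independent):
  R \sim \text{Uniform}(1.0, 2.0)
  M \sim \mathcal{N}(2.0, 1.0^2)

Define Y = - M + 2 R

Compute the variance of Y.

For independent RVs: Var(aX + bY) = a²Var(X) + b²Var(Y)
Var(R) = 0.083333333
Var(M) = 1
Var(Y) = 2²*0.083333333 + (-1)²*1
= 4*0.083333333 + 1*1 = 1.3333333

1.3333333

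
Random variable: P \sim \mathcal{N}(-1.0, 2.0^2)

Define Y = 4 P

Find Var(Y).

For Y = aP + b: Var(Y) = a² * Var(P)
Var(P) = 2.0^2 = 4
Var(Y) = 4² * 4 = 16 * 4 = 64

64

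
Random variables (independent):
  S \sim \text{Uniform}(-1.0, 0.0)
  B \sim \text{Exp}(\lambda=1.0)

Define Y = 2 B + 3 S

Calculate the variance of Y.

For independent RVs: Var(aX + bY) = a²Var(X) + b²Var(Y)
Var(S) = 0.083333333
Var(B) = 1
Var(Y) = 3²*0.083333333 + 2²*1
= 9*0.083333333 + 4*1 = 4.75

4.75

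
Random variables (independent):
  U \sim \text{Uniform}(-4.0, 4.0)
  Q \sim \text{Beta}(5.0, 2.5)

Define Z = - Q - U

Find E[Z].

E[Z] = -1*E[U] - 1*E[Q]
E[U] = 0
E[Q] = 0.66666667
E[Z] = -1*0 - 1*0.66666667 = -0.66666667

-0.66666667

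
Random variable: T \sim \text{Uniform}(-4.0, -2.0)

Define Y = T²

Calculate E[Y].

E[T²] = Var(T) + (E[T])² = 0.33333333 + 9 = 9.3333333

9.3333333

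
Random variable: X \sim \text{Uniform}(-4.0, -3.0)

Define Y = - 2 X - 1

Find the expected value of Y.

For Y = -2X - 1:
E[Y] = -2 * E[X] - 1
E[X] = (-4 - 3)/2 = -3.5
E[Y] = -2 * (-3.5) - 1 = 6

6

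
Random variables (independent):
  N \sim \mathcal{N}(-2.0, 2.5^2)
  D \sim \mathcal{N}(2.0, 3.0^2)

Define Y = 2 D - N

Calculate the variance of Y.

For independent RVs: Var(aX + bY) = a²Var(X) + b²Var(Y)
Var(N) = 6.25
Var(D) = 9
Var(Y) = (-1)²*6.25 + 2²*9
= 1*6.25 + 4*9 = 42.25

42.25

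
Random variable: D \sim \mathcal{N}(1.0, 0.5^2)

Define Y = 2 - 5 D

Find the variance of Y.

For Y = aD + b: Var(Y) = a² * Var(D)
Var(D) = 0.5^2 = 0.25
Var(Y) = (-5)² * 0.25 = 25 * 0.25 = 6.25

6.25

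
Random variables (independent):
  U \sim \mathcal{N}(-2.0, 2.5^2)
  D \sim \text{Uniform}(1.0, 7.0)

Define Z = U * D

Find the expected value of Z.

For independent RVs: E[XY] = E[X]*E[Y]
E[U] = -2
E[D] = 4
E[Z] = -2 * 4 = -8

-8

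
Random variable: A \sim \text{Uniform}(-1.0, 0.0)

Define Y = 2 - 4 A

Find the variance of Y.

For Y = aA + b: Var(Y) = a² * Var(A)
Var(A) = (0 + 1)^2/12 = 0.083333333
Var(Y) = (-4)² * 0.083333333 = 16 * 0.083333333 = 1.3333333

1.3333333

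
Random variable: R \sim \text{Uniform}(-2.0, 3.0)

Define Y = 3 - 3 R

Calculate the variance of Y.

For Y = aR + b: Var(Y) = a² * Var(R)
Var(R) = (3 + 2)^2/12 = 2.0833333
Var(Y) = (-3)² * 2.0833333 = 9 * 2.0833333 = 18.75

18.75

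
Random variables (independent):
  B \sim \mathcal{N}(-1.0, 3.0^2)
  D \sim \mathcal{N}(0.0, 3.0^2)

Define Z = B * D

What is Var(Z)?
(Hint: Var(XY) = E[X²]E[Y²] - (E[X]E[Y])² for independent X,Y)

Var(XY) = E[X²]E[Y²] - (E[X]E[Y])²
E[B] = -1, Var(B) = 9
E[D] = 0, Var(D) = 9
E[B²] = 9 + (-1)² = 10
E[D²] = 9 + 0² = 9
Var(Z) = 10*9 - (-1*0)²
= 90 - 0 = 90

90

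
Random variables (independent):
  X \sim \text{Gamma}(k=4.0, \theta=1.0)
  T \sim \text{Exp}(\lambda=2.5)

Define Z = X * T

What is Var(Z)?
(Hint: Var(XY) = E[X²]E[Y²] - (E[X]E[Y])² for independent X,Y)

Var(XY) = E[X²]E[Y²] - (E[X]E[Y])²
E[X] = 4, Var(X) = 4
E[T] = 0.4, Var(T) = 0.16
E[X²] = 4 + 4² = 20
E[T²] = 0.16 + 0.4² = 0.32
Var(Z) = 20*0.32 - (4*0.4)²
= 6.4 - 2.56 = 3.84

3.84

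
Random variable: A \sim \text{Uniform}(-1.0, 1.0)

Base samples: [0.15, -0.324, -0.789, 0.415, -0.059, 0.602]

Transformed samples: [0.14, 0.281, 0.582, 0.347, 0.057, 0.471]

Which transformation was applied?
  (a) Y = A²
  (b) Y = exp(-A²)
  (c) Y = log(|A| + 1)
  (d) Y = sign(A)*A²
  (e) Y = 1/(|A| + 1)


Checking option (c) Y = log(|A| + 1):
  A = 0.15 -> Y = 0.14 ✓
  A = -0.324 -> Y = 0.281 ✓
  A = -0.789 -> Y = 0.582 ✓
All samples match this transformation.

(c) log(|A| + 1)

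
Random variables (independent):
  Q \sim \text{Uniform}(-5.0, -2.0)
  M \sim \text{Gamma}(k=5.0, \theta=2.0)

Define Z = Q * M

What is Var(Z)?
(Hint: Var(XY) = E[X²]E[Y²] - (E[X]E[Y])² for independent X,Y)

Var(XY) = E[X²]E[Y²] - (E[X]E[Y])²
E[Q] = -3.5, Var(Q) = 0.75
E[M] = 10, Var(M) = 20
E[Q²] = 0.75 + (-3.5)² = 13
E[M²] = 20 + 10² = 120
Var(Z) = 13*120 - (-3.5*10)²
= 1560 - 1225 = 335

335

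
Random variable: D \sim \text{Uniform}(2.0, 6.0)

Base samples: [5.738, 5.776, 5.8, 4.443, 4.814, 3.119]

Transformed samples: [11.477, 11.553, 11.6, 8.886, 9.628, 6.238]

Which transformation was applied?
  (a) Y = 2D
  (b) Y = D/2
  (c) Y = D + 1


Checking option (a) Y = 2D:
  D = 5.738 -> Y = 11.477 ✓
  D = 5.776 -> Y = 11.553 ✓
  D = 5.8 -> Y = 11.6 ✓
All samples match this transformation.

(a) 2D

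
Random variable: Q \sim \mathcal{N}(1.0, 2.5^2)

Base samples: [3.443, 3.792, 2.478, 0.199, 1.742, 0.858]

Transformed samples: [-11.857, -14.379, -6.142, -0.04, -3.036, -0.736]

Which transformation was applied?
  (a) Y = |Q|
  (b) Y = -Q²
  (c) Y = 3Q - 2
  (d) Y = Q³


Checking option (b) Y = -Q²:
  Q = 3.443 -> Y = -11.857 ✓
  Q = 3.792 -> Y = -14.379 ✓
  Q = 2.478 -> Y = -6.142 ✓
All samples match this transformation.

(b) -Q²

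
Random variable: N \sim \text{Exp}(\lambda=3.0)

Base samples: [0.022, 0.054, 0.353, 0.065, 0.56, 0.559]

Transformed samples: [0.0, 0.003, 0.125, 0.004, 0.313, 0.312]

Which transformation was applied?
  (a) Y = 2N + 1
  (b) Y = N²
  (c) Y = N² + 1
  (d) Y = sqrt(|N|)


Checking option (b) Y = N²:
  N = 0.022 -> Y = 0.0 ✓
  N = 0.054 -> Y = 0.003 ✓
  N = 0.353 -> Y = 0.125 ✓
All samples match this transformation.

(b) N²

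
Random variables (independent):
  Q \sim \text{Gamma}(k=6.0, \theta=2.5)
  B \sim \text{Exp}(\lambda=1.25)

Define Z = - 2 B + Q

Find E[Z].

E[Z] = 1*E[Q] - 2*E[B]
E[Q] = 15
E[B] = 0.8
E[Z] = 1*15 - 2*0.8 = 13.4

13.4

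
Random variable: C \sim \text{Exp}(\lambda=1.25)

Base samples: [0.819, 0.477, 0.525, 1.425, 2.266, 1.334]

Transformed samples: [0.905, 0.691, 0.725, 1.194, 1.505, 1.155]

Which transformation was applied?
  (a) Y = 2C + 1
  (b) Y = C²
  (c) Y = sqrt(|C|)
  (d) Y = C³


Checking option (c) Y = sqrt(|C|):
  C = 0.819 -> Y = 0.905 ✓
  C = 0.477 -> Y = 0.691 ✓
  C = 0.525 -> Y = 0.725 ✓
All samples match this transformation.

(c) sqrt(|C|)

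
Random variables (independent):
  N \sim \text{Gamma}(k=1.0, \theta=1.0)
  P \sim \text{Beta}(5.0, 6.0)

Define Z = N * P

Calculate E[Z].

For independent RVs: E[XY] = E[X]*E[Y]
E[N] = 1
E[P] = 0.45454545
E[Z] = 1 * 0.45454545 = 0.45454545

0.45454545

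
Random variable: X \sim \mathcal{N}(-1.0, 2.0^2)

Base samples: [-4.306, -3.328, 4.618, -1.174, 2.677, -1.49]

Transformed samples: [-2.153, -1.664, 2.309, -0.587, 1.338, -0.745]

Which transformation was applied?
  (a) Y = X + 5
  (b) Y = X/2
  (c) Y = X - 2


Checking option (b) Y = X/2:
  X = -4.306 -> Y = -2.153 ✓
  X = -3.328 -> Y = -1.664 ✓
  X = 4.618 -> Y = 2.309 ✓
All samples match this transformation.

(b) X/2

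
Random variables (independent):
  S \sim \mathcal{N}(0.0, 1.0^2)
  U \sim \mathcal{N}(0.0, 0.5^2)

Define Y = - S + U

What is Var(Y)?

For independent RVs: Var(aX + bY) = a²Var(X) + b²Var(Y)
Var(S) = 1
Var(U) = 0.25
Var(Y) = (-1)²*1 + 1²*0.25
= 1*1 + 1*0.25 = 1.25

1.25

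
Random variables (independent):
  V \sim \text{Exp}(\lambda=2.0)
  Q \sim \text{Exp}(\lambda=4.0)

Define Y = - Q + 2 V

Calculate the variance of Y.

For independent RVs: Var(aX + bY) = a²Var(X) + b²Var(Y)
Var(V) = 0.25
Var(Q) = 0.0625
Var(Y) = 2²*0.25 + (-1)²*0.0625
= 4*0.25 + 1*0.0625 = 1.0625

1.0625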